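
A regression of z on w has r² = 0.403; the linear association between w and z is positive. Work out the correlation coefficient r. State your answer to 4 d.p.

|r| = √0.403 = 0.6348
The association is positive, so r = 0.6348.

0.6348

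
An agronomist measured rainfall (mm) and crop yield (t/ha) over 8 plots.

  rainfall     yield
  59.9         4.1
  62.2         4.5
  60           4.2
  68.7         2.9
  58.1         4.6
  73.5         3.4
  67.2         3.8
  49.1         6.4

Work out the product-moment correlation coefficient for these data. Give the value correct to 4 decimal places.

-0.9114

n = 8, Σx = 498.7, Σy = 33.9, Σx² = 31481.05, Σy² = 151.23, Σxy = 2063.48
nΣxy − ΣxΣy = 16507.84 − 16905.93 = -398.09
nΣx² − (Σx)² = 251848.4 − 248701.69 = 3146.71; nΣy² − (Σy)² = 1209.84 − 1149.21 = 60.63
r = -398.09 / √(3146.71 × 60.63) = -398.09 / 436.7895 ≈ -0.9114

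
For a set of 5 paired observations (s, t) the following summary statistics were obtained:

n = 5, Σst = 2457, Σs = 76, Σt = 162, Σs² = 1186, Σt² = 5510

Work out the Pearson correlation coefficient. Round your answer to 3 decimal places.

r = (nΣst − ΣsΣt) / √[(nΣs² − (Σs)²)(nΣt² − (Σt)²)]
Numerator: 5×2457 − 76×162 = -27
Denominator: √[(5930 − 5776)(27550 − 26244)] = √[154 × 1306] = 448.4685
r = -27 / 448.4685 ≈ -0.060

-0.060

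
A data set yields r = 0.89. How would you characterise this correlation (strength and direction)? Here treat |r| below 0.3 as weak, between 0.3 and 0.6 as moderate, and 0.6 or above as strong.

r = 0.89 > 0 so the relationship is positive.
|r| = 0.89, which falls in the strong range.

strong positive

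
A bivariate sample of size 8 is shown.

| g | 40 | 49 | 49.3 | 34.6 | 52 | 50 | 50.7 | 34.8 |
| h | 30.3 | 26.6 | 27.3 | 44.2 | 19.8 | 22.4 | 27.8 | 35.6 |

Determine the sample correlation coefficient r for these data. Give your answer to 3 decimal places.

n = 8, Σg = 360.4, Σh = 234, Σg² = 16614.18, Σh² = 7258.58, Σgh = 10188.55
nΣgh − ΣgΣh = 81508.4 − 84333.6 = -2825.2
nΣg² − (Σg)² = 132913.44 − 129888.16 = 3025.28; nΣh² − (Σh)² = 58068.64 − 54756 = 3312.64
r = -2825.2 / √(3025.28 × 3312.64) = -2825.2 / 3165.7011 ≈ -0.892

-0.892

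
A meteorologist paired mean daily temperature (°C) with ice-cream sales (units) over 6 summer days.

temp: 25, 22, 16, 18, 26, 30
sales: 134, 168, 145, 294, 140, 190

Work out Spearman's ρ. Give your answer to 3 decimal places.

-0.143

Rank temp: 4, 3, 1, 2, 5, 6
Rank sales: 1, 4, 3, 6, 2, 5
d = rank(temp) − rank(sales): 3, -1, -2, -4, 3, 1; Σd² = 40
ρ = 1 − 6Σd² / [n(n²−1)] = 1 − 6×40 / (6×35) = 1 − 240/210 ≈ -0.143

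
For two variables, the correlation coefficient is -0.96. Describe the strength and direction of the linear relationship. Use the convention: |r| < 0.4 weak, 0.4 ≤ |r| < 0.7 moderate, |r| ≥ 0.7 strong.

strong negative

r = -0.96 < 0 so the relationship is negative.
|r| = 0.96, which falls in the strong range.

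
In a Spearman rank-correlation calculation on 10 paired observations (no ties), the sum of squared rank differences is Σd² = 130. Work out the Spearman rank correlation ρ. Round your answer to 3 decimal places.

0.212

ρ = 1 − 6Σd² / [n(n²−1)] = 1 − 6×130 / (10×99)
  = 1 − 780/990 = 1 − 0.7879 ≈ 0.212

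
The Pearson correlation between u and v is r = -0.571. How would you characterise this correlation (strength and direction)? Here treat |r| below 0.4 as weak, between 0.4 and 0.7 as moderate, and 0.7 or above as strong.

r = -0.571 < 0 so the relationship is negative.
|r| = 0.571, which falls in the moderate range.

moderate negative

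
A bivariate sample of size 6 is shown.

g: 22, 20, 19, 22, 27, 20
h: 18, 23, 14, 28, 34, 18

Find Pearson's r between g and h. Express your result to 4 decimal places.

0.8528

n = 6, Σg = 130, Σh = 135, Σg² = 2858, Σh² = 3313, Σgh = 3016
nΣgh − ΣgΣh = 18096 − 17550 = 546
nΣg² − (Σg)² = 17148 − 16900 = 248; nΣh² − (Σh)² = 19878 − 18225 = 1653
r = 546 / √(248 × 1653) = 546 / 640.2687 ≈ 0.8528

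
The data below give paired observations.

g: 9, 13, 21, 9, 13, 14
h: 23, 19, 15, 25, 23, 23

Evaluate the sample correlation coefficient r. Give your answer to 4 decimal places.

-0.8710

n = 6, Σg = 79, Σh = 128, Σg² = 1137, Σh² = 2798, Σgh = 1615
nΣgh − ΣgΣh = 9690 − 10112 = -422
nΣg² − (Σg)² = 6822 − 6241 = 581; nΣh² − (Σh)² = 16788 − 16384 = 404
r = -422 / √(581 × 404) = -422 / 484.4832 ≈ -0.8710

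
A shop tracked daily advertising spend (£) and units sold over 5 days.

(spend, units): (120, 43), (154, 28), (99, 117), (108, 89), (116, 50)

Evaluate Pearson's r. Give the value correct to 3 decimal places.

n = 5, Σx = 597, Σy = 327, Σx² = 73037, Σy² = 26743, Σxy = 36467
nΣxy − ΣxΣy = 182335 − 195219 = -12884
nΣx² − (Σx)² = 365185 − 356409 = 8776; nΣy² − (Σy)² = 133715 − 106929 = 26786
r = -12884 / √(8776 × 26786) = -12884 / 15332.1211 ≈ -0.840

-0.840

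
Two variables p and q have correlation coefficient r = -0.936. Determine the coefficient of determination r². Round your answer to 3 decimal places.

r² = (-0.936)² = 0.876

0.876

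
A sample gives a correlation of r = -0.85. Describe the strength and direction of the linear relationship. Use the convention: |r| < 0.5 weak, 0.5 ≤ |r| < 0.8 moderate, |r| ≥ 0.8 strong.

r = -0.85 < 0 so the relationship is negative.
|r| = 0.85, which falls in the strong range.

strong negative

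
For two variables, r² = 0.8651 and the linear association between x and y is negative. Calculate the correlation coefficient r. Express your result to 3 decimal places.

-0.930

|r| = √0.8651 = 0.930
The association is negative, so r = −0.930.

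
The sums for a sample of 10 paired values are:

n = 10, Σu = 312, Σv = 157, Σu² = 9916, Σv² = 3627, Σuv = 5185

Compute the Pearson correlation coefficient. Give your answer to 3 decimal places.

r = (nΣuv − ΣuΣv) / √[(nΣu² − (Σu)²)(nΣv² − (Σv)²)]
Numerator: 10×5185 − 312×157 = 2866
Denominator: √[(99160 − 97344)(36270 − 24649)] = √[1816 × 11621] = 4593.8803
r = 2866 / 4593.8803 ≈ 0.624

0.624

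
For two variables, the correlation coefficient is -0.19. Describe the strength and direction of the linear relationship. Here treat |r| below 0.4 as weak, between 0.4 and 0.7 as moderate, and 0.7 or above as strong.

weak negative

r = -0.19 < 0 so the relationship is negative.
|r| = 0.19, which falls in the weak range.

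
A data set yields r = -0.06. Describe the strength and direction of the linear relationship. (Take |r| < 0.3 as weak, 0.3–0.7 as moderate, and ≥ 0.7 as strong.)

r = -0.06 < 0 so the relationship is negative.
|r| = 0.06, which falls in the weak range.

weak negative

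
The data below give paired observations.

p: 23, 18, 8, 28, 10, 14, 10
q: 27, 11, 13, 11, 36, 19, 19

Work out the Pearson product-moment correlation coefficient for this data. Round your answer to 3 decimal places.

-0.263

n = 7, Σp = 111, Σq = 136, Σp² = 2097, Σq² = 3158, Σpq = 2047
nΣpq − ΣpΣq = 14329 − 15096 = -767
nΣp² − (Σp)² = 14679 − 12321 = 2358; nΣq² − (Σq)² = 22106 − 18496 = 3610
r = -767 / √(2358 × 3610) = -767 / 2917.5983 ≈ -0.263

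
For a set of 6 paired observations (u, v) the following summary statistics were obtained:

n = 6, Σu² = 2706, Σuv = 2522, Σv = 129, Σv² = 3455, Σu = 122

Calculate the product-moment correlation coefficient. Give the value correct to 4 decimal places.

-0.2577

r = (nΣuv − ΣuΣv) / √[(nΣu² − (Σu)²)(nΣv² − (Σv)²)]
Numerator: 6×2522 − 122×129 = -606
Denominator: √[(16236 − 14884)(20730 − 16641)] = √[1352 × 4089] = 2351.2397
r = -606 / 2351.2397 ≈ -0.2577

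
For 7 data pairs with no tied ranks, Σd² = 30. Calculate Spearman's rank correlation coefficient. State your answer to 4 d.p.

ρ = 1 − 6Σd² / [n(n²−1)] = 1 − 6×30 / (7×48)
  = 1 − 180/336 = 1 − 0.53571 ≈ 0.4643

0.4643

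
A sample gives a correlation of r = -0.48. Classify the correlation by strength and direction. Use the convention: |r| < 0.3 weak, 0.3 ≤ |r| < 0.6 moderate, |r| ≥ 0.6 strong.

moderate negative

r = -0.48 < 0 so the relationship is negative.
|r| = 0.48, which falls in the moderate range.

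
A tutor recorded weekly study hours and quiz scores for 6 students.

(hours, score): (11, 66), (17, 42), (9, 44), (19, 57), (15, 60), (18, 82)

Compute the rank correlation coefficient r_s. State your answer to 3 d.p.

0.143

Rank hours: 2, 4, 1, 6, 3, 5
Rank score: 5, 1, 2, 3, 4, 6
d = rank(hours) − rank(score): -3, 3, -1, 3, -1, -1; Σd² = 30
ρ = 1 − 6Σd² / [n(n²−1)] = 1 − 6×30 / (6×35) = 1 − 180/210 ≈ 0.143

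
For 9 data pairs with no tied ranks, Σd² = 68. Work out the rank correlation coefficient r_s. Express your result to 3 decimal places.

0.433

ρ = 1 − 6Σd² / [n(n²−1)] = 1 − 6×68 / (9×80)
  = 1 − 408/720 = 1 − 0.5667 ≈ 0.433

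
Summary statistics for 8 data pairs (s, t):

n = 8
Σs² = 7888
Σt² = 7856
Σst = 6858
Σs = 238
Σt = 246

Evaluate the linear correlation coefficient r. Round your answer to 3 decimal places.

-0.949

r = (nΣst − ΣsΣt) / √[(nΣs² − (Σs)²)(nΣt² − (Σt)²)]
Numerator: 8×6858 − 238×246 = -3684
Denominator: √[(63104 − 56644)(62848 − 60516)] = √[6460 × 2332] = 3881.3297
r = -3684 / 3881.3297 ≈ -0.949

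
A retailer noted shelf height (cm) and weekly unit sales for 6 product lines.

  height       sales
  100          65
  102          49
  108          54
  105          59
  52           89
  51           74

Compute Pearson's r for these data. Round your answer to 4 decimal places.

n = 6, Σx = 518, Σy = 390, Σx² = 48398, Σy² = 26420, Σxy = 31927
nΣxy − ΣxΣy = 191562 − 202020 = -10458
nΣx² − (Σx)² = 290388 − 268324 = 22064; nΣy² − (Σy)² = 158520 − 152100 = 6420
r = -10458 / √(22064 × 6420) = -10458 / 11901.7175 ≈ -0.8787

-0.8787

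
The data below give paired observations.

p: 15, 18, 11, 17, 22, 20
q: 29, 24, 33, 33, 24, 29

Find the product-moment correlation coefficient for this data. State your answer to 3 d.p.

n = 6, Σp = 103, Σq = 172, Σp² = 1843, Σq² = 5012, Σpq = 2899
nΣpq − ΣpΣq = 17394 − 17716 = -322
nΣp² − (Σp)² = 11058 − 10609 = 449; nΣq² − (Σq)² = 30072 − 29584 = 488
r = -322 / √(449 × 488) = -322 / 468.0940 ≈ -0.688

-0.688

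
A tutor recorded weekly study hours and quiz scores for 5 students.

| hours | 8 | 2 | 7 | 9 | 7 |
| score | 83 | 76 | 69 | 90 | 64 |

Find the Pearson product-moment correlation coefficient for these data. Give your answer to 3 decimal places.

0.317

n = 5, Σx = 33, Σy = 382, Σx² = 247, Σy² = 29622, Σxy = 2557
nΣxy − ΣxΣy = 12785 − 12606 = 179
nΣx² − (Σx)² = 1235 − 1089 = 146; nΣy² − (Σy)² = 148110 − 145924 = 2186
r = 179 / √(146 × 2186) = 179 / 564.9389 ≈ 0.317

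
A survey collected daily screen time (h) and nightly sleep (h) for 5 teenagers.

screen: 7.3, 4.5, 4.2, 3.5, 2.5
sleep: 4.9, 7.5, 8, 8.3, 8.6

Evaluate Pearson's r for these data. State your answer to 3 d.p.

-0.979

n = 5, Σx = 22, Σy = 37.3, Σx² = 109.68, Σy² = 287.11, Σxy = 153.67
nΣxy − ΣxΣy = 768.35 − 820.6 = -52.25
nΣx² − (Σx)² = 548.4 − 484 = 64.4; nΣy² − (Σy)² = 1435.55 − 1391.29 = 44.26
r = -52.25 / √(64.4 × 44.26) = -52.25 / 53.3886 ≈ -0.979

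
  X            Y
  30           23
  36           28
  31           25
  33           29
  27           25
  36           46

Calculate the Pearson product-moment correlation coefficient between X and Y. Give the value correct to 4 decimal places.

n = 6, ΣX = 193, ΣY = 176, ΣX² = 6271, ΣY² = 5520, ΣXY = 5761
nΣXY − ΣXΣY = 34566 − 33968 = 598
nΣX² − (ΣX)² = 37626 − 37249 = 377; nΣY² − (ΣY)² = 33120 − 30976 = 2144
r = 598 / √(377 × 2144) = 598 / 899.0484 ≈ 0.6651

0.6651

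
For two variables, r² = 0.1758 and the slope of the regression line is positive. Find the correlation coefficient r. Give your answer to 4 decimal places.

0.4193

|r| = √0.1758 = 0.4193
The association is positive, so r = 0.4193.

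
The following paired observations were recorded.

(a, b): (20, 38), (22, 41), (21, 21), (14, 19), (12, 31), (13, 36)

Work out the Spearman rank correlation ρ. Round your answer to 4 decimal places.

0.3714

Rank a: 4, 6, 5, 3, 1, 2
Rank b: 5, 6, 2, 1, 3, 4
d = rank(a) − rank(b): -1, 0, 3, 2, -2, -2; Σd² = 22
ρ = 1 − 6Σd² / [n(n²−1)] = 1 − 6×22 / (6×35) = 1 − 132/210 ≈ 0.3714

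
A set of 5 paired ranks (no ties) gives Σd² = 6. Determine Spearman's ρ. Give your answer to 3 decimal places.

0.700

ρ = 1 − 6Σd² / [n(n²−1)] = 1 − 6×6 / (5×24)
  = 1 − 36/120 = 1 − 0.3000 ≈ 0.700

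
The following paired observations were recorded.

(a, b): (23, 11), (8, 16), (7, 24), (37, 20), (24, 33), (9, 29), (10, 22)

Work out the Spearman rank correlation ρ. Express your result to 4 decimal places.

-0.0357

Rank a: 5, 2, 1, 7, 6, 3, 4
Rank b: 1, 2, 5, 3, 7, 6, 4
d = rank(a) − rank(b): 4, 0, -4, 4, -1, -3, 0; Σd² = 58
ρ = 1 − 6Σd² / [n(n²−1)] = 1 − 6×58 / (7×48) = 1 − 348/336 ≈ -0.0357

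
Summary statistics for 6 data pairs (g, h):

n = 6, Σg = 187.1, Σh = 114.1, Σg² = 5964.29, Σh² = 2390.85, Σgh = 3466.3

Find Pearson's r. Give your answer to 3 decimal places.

r = (nΣgh − ΣgΣh) / √[(nΣg² − (Σg)²)(nΣh² − (Σh)²)]
Numerator: 6×3466.3 − 187.1×114.1 = -550.31
Denominator: √[(35785.74 − 35006.41)(14345.1 − 13018.81)] = √[779.33 × 1326.29] = 1016.6699
r = -550.31 / 1016.6699 ≈ -0.541

-0.541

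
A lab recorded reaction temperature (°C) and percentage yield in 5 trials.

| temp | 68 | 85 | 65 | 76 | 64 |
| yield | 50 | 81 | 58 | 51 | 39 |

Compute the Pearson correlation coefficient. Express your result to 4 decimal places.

0.8138

n = 5, Σx = 358, Σy = 279, Σx² = 25946, Σy² = 16547, Σxy = 20427
nΣxy − ΣxΣy = 102135 − 99882 = 2253
nΣx² − (Σx)² = 129730 − 128164 = 1566; nΣy² − (Σy)² = 82735 − 77841 = 4894
r = 2253 / √(1566 × 4894) = 2253 / 2768.3938 ≈ 0.8138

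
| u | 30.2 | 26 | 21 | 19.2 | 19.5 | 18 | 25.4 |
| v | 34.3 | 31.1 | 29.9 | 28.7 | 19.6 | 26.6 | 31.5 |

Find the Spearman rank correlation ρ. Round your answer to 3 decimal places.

Rank u: 7, 6, 4, 2, 3, 1, 5
Rank v: 7, 5, 4, 3, 1, 2, 6
d = rank(u) − rank(v): 0, 1, 0, -1, 2, -1, -1; Σd² = 8
ρ = 1 − 6Σd² / [n(n²−1)] = 1 − 6×8 / (7×48) = 1 − 48/336 ≈ 0.857

0.857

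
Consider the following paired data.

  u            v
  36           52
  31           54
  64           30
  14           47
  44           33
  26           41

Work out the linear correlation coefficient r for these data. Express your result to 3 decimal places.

-0.671

n = 6, Σu = 215, Σv = 257, Σu² = 9161, Σv² = 11499, Σuv = 8642
nΣuv − ΣuΣv = 51852 − 55255 = -3403
nΣu² − (Σu)² = 54966 − 46225 = 8741; nΣv² − (Σv)² = 68994 − 66049 = 2945
r = -3403 / √(8741 × 2945) = -3403 / 5073.6816 ≈ -0.671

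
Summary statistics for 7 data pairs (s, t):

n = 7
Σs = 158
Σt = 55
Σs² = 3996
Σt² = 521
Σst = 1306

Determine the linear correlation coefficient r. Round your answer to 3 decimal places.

0.330

r = (nΣst − ΣsΣt) / √[(nΣs² − (Σs)²)(nΣt² − (Σt)²)]
Numerator: 7×1306 − 158×55 = 452
Denominator: √[(27972 − 24964)(3647 − 3025)] = √[3008 × 622] = 1367.8362
r = 452 / 1367.8362 ≈ 0.330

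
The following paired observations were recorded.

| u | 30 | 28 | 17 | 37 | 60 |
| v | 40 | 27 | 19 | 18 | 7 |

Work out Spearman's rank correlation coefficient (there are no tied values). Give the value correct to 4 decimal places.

-0.6000

Rank u: 3, 2, 1, 4, 5
Rank v: 5, 4, 3, 2, 1
d = rank(u) − rank(v): -2, -2, -2, 2, 4; Σd² = 32
ρ = 1 − 6Σd² / [n(n²−1)] = 1 − 6×32 / (5×24) = 1 − 192/120 ≈ -0.6000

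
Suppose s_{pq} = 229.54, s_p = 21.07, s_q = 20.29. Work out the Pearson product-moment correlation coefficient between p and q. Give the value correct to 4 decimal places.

0.5369

r = Cov(p,q) / (s_p · s_q) = 229.54 / (21.07 × 20.29)
  = 229.54 / 427.5103 ≈ 0.5369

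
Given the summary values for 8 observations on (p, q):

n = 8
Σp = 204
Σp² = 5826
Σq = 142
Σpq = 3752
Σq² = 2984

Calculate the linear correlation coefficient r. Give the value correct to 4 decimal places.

r = (nΣpq − ΣpΣq) / √[(nΣp² − (Σp)²)(nΣq² − (Σq)²)]
Numerator: 8×3752 − 204×142 = 1048
Denominator: √[(46608 − 41616)(23872 − 20164)] = √[4992 × 3708] = 4302.3640
r = 1048 / 4302.3640 ≈ 0.2436

0.2436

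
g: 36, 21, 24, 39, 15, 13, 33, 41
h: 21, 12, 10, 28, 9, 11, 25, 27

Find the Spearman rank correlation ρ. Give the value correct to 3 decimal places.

0.833

Rank g: 6, 3, 4, 7, 2, 1, 5, 8
Rank h: 5, 4, 2, 8, 1, 3, 6, 7
d = rank(g) − rank(h): 1, -1, 2, -1, 1, -2, -1, 1; Σd² = 14
ρ = 1 − 6Σd² / [n(n²−1)] = 1 − 6×14 / (8×63) = 1 − 84/504 ≈ 0.833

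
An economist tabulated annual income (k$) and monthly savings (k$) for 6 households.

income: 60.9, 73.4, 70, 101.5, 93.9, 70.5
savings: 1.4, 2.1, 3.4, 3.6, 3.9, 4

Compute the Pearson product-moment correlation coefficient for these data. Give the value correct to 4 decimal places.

0.5854

n = 6, Σx = 470.2, Σy = 18.4, Σx² = 38086.08, Σy² = 62.1, Σxy = 1491.01
nΣxy − ΣxΣy = 8946.06 − 8651.68 = 294.38
nΣx² − (Σx)² = 228516.48 − 221088.04 = 7428.44; nΣy² − (Σy)² = 372.6 − 338.56 = 34.04
r = 294.38 / √(7428.44 × 34.04) = 294.38 / 502.8559 ≈ 0.5854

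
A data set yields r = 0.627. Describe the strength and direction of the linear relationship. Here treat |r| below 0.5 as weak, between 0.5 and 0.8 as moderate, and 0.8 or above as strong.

r = 0.627 > 0 so the relationship is positive.
|r| = 0.627, which falls in the moderate range.

moderate positive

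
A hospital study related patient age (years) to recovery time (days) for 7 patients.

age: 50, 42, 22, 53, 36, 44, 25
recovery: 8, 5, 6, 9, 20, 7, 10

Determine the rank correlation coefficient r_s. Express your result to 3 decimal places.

Rank age: 6, 4, 1, 7, 3, 5, 2
Rank recovery: 4, 1, 2, 5, 7, 3, 6
d = rank(age) − rank(recovery): 2, 3, -1, 2, -4, 2, -4; Σd² = 54
ρ = 1 − 6Σd² / [n(n²−1)] = 1 − 6×54 / (7×48) = 1 − 324/336 ≈ 0.036

0.036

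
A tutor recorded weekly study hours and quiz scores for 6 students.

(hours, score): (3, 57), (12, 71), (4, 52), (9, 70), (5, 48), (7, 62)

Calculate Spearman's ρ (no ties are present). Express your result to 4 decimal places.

0.7714

Rank hours: 1, 6, 2, 5, 3, 4
Rank score: 3, 6, 2, 5, 1, 4
d = rank(hours) − rank(score): -2, 0, 0, 0, 2, 0; Σd² = 8
ρ = 1 − 6Σd² / [n(n²−1)] = 1 − 6×8 / (6×35) = 1 − 48/210 ≈ 0.7714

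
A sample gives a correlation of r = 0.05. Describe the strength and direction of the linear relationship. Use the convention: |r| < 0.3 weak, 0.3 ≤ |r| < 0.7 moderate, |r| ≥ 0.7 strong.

r = 0.05 > 0 so the relationship is positive.
|r| = 0.05, which falls in the weak range.

weak positive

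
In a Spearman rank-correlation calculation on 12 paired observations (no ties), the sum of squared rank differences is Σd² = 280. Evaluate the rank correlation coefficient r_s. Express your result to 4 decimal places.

0.0210

ρ = 1 − 6Σd² / [n(n²−1)] = 1 − 6×280 / (12×143)
  = 1 − 1680/1716 = 1 − 0.97902 ≈ 0.0210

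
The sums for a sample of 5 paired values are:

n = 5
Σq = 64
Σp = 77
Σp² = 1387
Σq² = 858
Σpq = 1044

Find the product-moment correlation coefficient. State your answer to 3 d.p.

0.661

r = (nΣpq − ΣpΣq) / √[(nΣp² − (Σp)²)(nΣq² − (Σq)²)]
Numerator: 5×1044 − 77×64 = 292
Denominator: √[(6935 − 5929)(4290 − 4096)] = √[1006 × 194] = 441.7737
r = 292 / 441.7737 ≈ 0.661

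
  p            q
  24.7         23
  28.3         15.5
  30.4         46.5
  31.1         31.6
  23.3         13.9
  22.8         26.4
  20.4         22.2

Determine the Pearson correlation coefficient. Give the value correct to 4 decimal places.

0.5547

n = 7, Σp = 181, Σq = 179.1, Σp² = 4781.24, Σq² = 5313.07, Σpq = 4781.78
nΣpq − ΣpΣq = 33472.46 − 32417.1 = 1055.36
nΣp² − (Σp)² = 33468.68 − 32761 = 707.68; nΣq² − (Σq)² = 37191.49 − 32076.81 = 5114.68
r = 1055.36 / √(707.68 × 5114.68) = 1055.36 / 1902.5133 ≈ 0.5547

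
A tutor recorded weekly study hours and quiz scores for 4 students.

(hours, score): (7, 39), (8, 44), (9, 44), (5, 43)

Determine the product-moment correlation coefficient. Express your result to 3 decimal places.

0.287

n = 4, Σx = 29, Σy = 170, Σx² = 219, Σy² = 7242, Σxy = 1236
nΣxy − ΣxΣy = 4944 − 4930 = 14
nΣx² − (Σx)² = 876 − 841 = 35; nΣy² − (Σy)² = 28968 − 28900 = 68
r = 14 / √(35 × 68) = 14 / 48.7852 ≈ 0.287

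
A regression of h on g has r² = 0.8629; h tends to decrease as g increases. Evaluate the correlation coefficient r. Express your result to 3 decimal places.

-0.929

|r| = √0.8629 = 0.929
The association is negative, so r = −0.929.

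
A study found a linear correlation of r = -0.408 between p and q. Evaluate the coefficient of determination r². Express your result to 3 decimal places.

r² = (-0.408)² = 0.166

0.166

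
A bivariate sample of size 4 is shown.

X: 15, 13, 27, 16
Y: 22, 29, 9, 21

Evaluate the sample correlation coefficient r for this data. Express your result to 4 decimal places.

-0.9685

n = 4, ΣX = 71, ΣY = 81, ΣX² = 1379, ΣY² = 1847, ΣXY = 1286
nΣXY − ΣXΣY = 5144 − 5751 = -607
nΣX² − (ΣX)² = 5516 − 5041 = 475; nΣY² − (ΣY)² = 7388 − 6561 = 827
r = -607 / √(475 × 827) = -607 / 626.7575 ≈ -0.9685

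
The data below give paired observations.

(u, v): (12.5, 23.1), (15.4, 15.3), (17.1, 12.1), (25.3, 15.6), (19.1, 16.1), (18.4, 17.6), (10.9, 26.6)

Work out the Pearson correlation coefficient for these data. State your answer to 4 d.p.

-0.6713

n = 7, Σu = 118.7, Σv = 126.4, Σu² = 2148.09, Σv² = 2434, Σuv = 2047.25
nΣuv − ΣuΣv = 14330.75 − 15003.68 = -672.93
nΣu² − (Σu)² = 15036.63 − 14089.69 = 946.94; nΣv² − (Σv)² = 17038 − 15976.96 = 1061.04
r = -672.93 / √(946.94 × 1061.04) = -672.93 / 1002.3678 ≈ -0.6713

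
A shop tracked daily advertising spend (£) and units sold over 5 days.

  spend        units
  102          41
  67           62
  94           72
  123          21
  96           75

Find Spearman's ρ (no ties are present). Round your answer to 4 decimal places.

Rank spend: 4, 1, 2, 5, 3
Rank units: 2, 3, 4, 1, 5
d = rank(spend) − rank(units): 2, -2, -2, 4, -2; Σd² = 32
ρ = 1 − 6Σd² / [n(n²−1)] = 1 − 6×32 / (5×24) = 1 − 192/120 ≈ -0.6000

-0.6000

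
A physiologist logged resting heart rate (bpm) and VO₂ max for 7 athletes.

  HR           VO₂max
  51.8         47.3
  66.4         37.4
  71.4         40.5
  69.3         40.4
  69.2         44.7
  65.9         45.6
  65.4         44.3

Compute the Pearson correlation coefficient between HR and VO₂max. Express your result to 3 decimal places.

-0.595

n = 7, Σx = 459.4, Σy = 300.2, Σx² = 30401.26, Σy² = 12948.4, Σxy = 19620.42
nΣxy − ΣxΣy = 137342.94 − 137911.88 = -568.94
nΣx² − (Σx)² = 212808.82 − 211048.36 = 1760.46; nΣy² − (Σy)² = 90638.8 − 90120.04 = 518.76
r = -568.94 / √(1760.46 × 518.76) = -568.94 / 955.6444 ≈ -0.595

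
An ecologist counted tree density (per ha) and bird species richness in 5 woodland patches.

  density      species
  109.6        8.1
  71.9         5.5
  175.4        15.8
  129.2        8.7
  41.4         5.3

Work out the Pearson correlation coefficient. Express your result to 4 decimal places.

0.9297

n = 5, Σx = 527.5, Σy = 43.4, Σx² = 66353.53, Σy² = 449.28, Σxy = 5397.99
nΣxy − ΣxΣy = 26989.95 − 22893.5 = 4096.45
nΣx² − (Σx)² = 331767.65 − 278256.25 = 53511.4; nΣy² − (Σy)² = 2246.4 − 1883.56 = 362.84
r = 4096.45 / √(53511.4 × 362.84) = 4096.45 / 4406.3677 ≈ 0.9297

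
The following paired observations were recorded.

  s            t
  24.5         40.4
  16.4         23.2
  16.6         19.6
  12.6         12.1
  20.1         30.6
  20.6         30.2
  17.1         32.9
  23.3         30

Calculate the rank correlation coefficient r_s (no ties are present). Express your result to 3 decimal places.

Rank s: 8, 2, 3, 1, 5, 6, 4, 7
Rank t: 8, 3, 2, 1, 6, 5, 7, 4
d = rank(s) − rank(t): 0, -1, 1, 0, -1, 1, -3, 3; Σd² = 22
ρ = 1 − 6Σd² / [n(n²−1)] = 1 − 6×22 / (8×63) = 1 − 132/504 ≈ 0.738

0.738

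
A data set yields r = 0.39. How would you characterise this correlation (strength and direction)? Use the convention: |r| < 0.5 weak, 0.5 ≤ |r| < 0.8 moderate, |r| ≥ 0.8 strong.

r = 0.39 > 0 so the relationship is positive.
|r| = 0.39, which falls in the weak range.

weak positive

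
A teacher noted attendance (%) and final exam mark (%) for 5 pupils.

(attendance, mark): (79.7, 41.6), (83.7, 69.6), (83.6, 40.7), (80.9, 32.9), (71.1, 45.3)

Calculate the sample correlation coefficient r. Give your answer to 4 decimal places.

0.2226

n = 5, Σx = 399, Σy = 230.1, Σx² = 31946.76, Σy² = 11365.71, Σxy = 18426
nΣxy − ΣxΣy = 92130 − 91809.9 = 320.1
nΣx² − (Σx)² = 159733.8 − 159201 = 532.8; nΣy² − (Σy)² = 56828.55 − 52946.01 = 3882.54
r = 320.1 / √(532.8 × 3882.54) = 320.1 / 1438.2689 ≈ 0.2226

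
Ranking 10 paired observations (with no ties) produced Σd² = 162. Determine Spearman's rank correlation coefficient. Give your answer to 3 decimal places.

0.018

ρ = 1 − 6Σd² / [n(n²−1)] = 1 − 6×162 / (10×99)
  = 1 − 972/990 = 1 − 0.9818 ≈ 0.018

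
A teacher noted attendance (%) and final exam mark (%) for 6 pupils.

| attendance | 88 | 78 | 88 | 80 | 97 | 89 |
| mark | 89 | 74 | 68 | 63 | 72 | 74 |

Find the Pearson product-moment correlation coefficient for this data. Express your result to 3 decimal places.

0.215

n = 6, Σx = 520, Σy = 440, Σx² = 45302, Σy² = 32650, Σxy = 38198
nΣxy − ΣxΣy = 229188 − 228800 = 388
nΣx² − (Σx)² = 271812 − 270400 = 1412; nΣy² − (Σy)² = 195900 − 193600 = 2300
r = 388 / √(1412 × 2300) = 388 / 1802.1099 ≈ 0.215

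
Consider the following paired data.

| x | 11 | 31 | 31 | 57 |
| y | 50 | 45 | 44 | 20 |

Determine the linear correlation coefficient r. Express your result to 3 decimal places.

n = 4, Σx = 130, Σy = 159, Σx² = 5292, Σy² = 6861, Σxy = 4449
nΣxy − ΣxΣy = 17796 − 20670 = -2874
nΣx² − (Σx)² = 21168 − 16900 = 4268; nΣy² − (Σy)² = 27444 − 25281 = 2163
r = -2874 / √(4268 × 2163) = -2874 / 3038.3686 ≈ -0.946

-0.946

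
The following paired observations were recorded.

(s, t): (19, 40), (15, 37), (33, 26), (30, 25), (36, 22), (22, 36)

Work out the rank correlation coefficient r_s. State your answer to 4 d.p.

Rank s: 2, 1, 5, 4, 6, 3
Rank t: 6, 5, 3, 2, 1, 4
d = rank(s) − rank(t): -4, -4, 2, 2, 5, -1; Σd² = 66
ρ = 1 − 6Σd² / [n(n²−1)] = 1 − 6×66 / (6×35) = 1 − 396/210 ≈ -0.8857

-0.8857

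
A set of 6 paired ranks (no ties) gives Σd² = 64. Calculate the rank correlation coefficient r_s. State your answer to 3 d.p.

-0.829

ρ = 1 − 6Σd² / [n(n²−1)] = 1 − 6×64 / (6×35)
  = 1 − 384/210 = 1 − 1.8286 ≈ -0.829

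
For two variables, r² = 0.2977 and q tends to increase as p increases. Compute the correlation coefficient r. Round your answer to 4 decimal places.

|r| = √0.2977 = 0.5456
The association is positive, so r = 0.5456.

0.5456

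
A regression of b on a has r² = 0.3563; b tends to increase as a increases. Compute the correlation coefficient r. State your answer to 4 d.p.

0.5969

|r| = √0.3563 = 0.5969
The association is positive, so r = 0.5969.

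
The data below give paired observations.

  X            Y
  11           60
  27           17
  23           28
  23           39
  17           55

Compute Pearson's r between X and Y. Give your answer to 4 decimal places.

-0.9413

n = 5, ΣX = 101, ΣY = 199, ΣX² = 2197, ΣY² = 9219, ΣXY = 3595
nΣXY − ΣXΣY = 17975 − 20099 = -2124
nΣX² − (ΣX)² = 10985 − 10201 = 784; nΣY² − (ΣY)² = 46095 − 39601 = 6494
r = -2124 / √(784 × 6494) = -2124 / 2256.3900 ≈ -0.9413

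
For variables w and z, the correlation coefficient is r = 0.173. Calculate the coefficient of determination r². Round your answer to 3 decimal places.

0.030

r² = (0.173)² = 0.030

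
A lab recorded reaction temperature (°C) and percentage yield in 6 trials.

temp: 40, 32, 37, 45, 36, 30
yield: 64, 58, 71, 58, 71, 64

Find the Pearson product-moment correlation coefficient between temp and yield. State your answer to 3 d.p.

n = 6, Σx = 220, Σy = 386, Σx² = 8214, Σy² = 25002, Σxy = 14129
nΣxy − ΣxΣy = 84774 − 84920 = -146
nΣx² − (Σx)² = 49284 − 48400 = 884; nΣy² − (Σy)² = 150012 − 148996 = 1016
r = -146 / √(884 × 1016) = -146 / 947.7046 ≈ -0.154

-0.154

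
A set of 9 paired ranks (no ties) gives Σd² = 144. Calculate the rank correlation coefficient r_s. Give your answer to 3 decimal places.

-0.200

ρ = 1 − 6Σd² / [n(n²−1)] = 1 − 6×144 / (9×80)
  = 1 − 864/720 = 1 − 1.2000 ≈ -0.200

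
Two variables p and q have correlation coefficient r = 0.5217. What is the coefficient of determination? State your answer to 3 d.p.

r² = (0.5217)² = 0.272

0.272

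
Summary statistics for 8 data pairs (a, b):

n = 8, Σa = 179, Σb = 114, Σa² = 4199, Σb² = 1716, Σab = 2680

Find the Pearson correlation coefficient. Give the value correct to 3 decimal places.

0.970

r = (nΣab − ΣaΣb) / √[(nΣa² − (Σa)²)(nΣb² − (Σb)²)]
Numerator: 8×2680 − 179×114 = 1034
Denominator: √[(33592 − 32041)(13728 − 12996)] = √[1551 × 732] = 1065.5196
r = 1034 / 1065.5196 ≈ 0.970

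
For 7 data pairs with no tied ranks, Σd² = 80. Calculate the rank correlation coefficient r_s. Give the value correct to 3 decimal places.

ρ = 1 − 6Σd² / [n(n²−1)] = 1 − 6×80 / (7×48)
  = 1 − 480/336 = 1 − 1.4286 ≈ -0.429

-0.429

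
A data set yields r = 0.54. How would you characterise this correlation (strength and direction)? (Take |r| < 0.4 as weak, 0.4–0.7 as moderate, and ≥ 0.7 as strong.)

r = 0.54 > 0 so the relationship is positive.
|r| = 0.54, which falls in the moderate range.

moderate positive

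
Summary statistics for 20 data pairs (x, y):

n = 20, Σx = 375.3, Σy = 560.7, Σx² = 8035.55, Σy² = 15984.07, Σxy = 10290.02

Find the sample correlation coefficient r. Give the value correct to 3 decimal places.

r = (nΣxy − ΣxΣy) / √[(nΣx² − (Σx)²)(nΣy² − (Σy)²)]
Numerator: 20×10290.02 − 375.3×560.7 = -4630.31
Denominator: √[(160711 − 140850.09)(319681.4 − 314384.49)] = √[19860.91 × 5296.91] = 10256.7759
r = -4630.31 / 10256.7759 ≈ -0.451

-0.451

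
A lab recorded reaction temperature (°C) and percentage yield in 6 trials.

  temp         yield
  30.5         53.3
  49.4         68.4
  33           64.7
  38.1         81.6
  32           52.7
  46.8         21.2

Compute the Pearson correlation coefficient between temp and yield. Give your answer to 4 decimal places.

n = 6, Σx = 229.8, Σy = 341.9, Σx² = 9125.46, Σy² = 21590.83, Σxy = 12927.23
nΣxy − ΣxΣy = 77563.38 − 78568.62 = -1005.24
nΣx² − (Σx)² = 54752.76 − 52808.04 = 1944.72; nΣy² − (Σy)² = 129544.98 − 116895.61 = 12649.37
r = -1005.24 / √(1944.72 × 12649.37) = -1005.24 / 4959.7866 ≈ -0.2027

-0.2027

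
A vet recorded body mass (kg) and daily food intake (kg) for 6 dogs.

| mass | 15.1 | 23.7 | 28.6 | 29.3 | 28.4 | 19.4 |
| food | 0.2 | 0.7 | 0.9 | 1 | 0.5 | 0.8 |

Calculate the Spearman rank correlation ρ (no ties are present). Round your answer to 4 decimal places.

Rank mass: 1, 3, 5, 6, 4, 2
Rank food: 1, 3, 5, 6, 2, 4
d = rank(mass) − rank(food): 0, 0, 0, 0, 2, -2; Σd² = 8
ρ = 1 − 6Σd² / [n(n²−1)] = 1 − 6×8 / (6×35) = 1 − 48/210 ≈ 0.7714

0.7714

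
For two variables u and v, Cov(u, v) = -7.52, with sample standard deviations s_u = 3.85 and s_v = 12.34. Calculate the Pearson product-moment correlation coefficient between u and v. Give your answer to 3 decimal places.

r = Cov(u,v) / (s_u · s_v) = -7.52 / (3.85 × 12.34)
  = -7.52 / 47.5090 ≈ -0.158

-0.158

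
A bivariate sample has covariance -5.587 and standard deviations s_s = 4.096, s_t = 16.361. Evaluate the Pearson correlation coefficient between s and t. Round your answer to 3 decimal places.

r = Cov(s,t) / (s_s · s_t) = -5.587 / (4.096 × 16.361)
  = -5.587 / 67.0147 ≈ -0.083

-0.083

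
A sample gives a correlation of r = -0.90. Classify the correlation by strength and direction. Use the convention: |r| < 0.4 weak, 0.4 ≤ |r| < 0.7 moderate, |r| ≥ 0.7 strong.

r = -0.90 < 0 so the relationship is negative.
|r| = 0.90, which falls in the strong range.

strong negative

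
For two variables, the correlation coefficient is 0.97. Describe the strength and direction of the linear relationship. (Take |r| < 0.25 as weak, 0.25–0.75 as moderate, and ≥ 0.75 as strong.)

r = 0.97 > 0 so the relationship is positive.
|r| = 0.97, which falls in the strong range.

strong positive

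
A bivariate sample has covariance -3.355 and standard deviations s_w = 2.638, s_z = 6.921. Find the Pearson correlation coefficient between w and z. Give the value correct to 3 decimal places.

r = Cov(w,z) / (s_w · s_z) = -3.355 / (2.638 × 6.921)
  = -3.355 / 18.2576 ≈ -0.184

-0.184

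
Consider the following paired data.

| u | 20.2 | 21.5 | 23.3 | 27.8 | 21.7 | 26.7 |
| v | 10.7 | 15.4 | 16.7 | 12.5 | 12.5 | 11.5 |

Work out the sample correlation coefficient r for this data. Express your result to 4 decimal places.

-0.1132

n = 6, Σu = 141.2, Σv = 79.3, Σu² = 3369.8, Σv² = 1075.29, Σuv = 1862.15
nΣuv − ΣuΣv = 11172.9 − 11197.16 = -24.26
nΣu² − (Σu)² = 20218.8 − 19937.44 = 281.36; nΣv² − (Σv)² = 6451.74 − 6288.49 = 163.25
r = -24.26 / √(281.36 × 163.25) = -24.26 / 214.3176 ≈ -0.1132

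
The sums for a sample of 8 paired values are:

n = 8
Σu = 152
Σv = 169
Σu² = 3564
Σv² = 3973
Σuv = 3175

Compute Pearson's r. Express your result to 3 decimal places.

r = (nΣuv − ΣuΣv) / √[(nΣu² − (Σu)²)(nΣv² − (Σv)²)]
Numerator: 8×3175 − 152×169 = -288
Denominator: √[(28512 − 23104)(31784 − 28561)] = √[5408 × 3223] = 4174.9232
r = -288 / 4174.9232 ≈ -0.069

-0.069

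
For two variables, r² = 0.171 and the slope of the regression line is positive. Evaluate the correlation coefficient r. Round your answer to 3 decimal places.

|r| = √0.171 = 0.414
The association is positive, so r = 0.414.

0.414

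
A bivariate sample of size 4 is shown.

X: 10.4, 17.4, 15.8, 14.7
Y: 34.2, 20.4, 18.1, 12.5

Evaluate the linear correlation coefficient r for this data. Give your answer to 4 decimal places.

-0.7414

n = 4, ΣX = 58.3, ΣY = 85.2, ΣX² = 876.65, ΣY² = 2069.66, ΣXY = 1180.37
nΣXY − ΣXΣY = 4721.48 − 4967.16 = -245.68
nΣX² − (ΣX)² = 3506.6 − 3398.89 = 107.71; nΣY² − (ΣY)² = 8278.64 − 7259.04 = 1019.6
r = -245.68 / √(107.71 × 1019.6) = -245.68 / 331.3927 ≈ -0.7414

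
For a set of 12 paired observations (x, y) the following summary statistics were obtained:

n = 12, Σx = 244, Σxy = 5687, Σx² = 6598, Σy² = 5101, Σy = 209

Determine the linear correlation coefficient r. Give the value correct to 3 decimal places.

r = (nΣxy − ΣxΣy) / √[(nΣx² − (Σx)²)(nΣy² − (Σy)²)]
Numerator: 12×5687 − 244×209 = 17248
Denominator: √[(79176 − 59536)(61212 − 43681)] = √[19640 × 17531] = 18555.5609
r = 17248 / 18555.5609 ≈ 0.930

0.930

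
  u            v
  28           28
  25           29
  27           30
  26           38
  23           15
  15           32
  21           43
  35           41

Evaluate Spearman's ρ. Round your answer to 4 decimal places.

-0.0476

Rank u: 7, 4, 6, 5, 3, 1, 2, 8
Rank v: 2, 3, 4, 6, 1, 5, 8, 7
d = rank(u) − rank(v): 5, 1, 2, -1, 2, -4, -6, 1; Σd² = 88
ρ = 1 − 6Σd² / [n(n²−1)] = 1 − 6×88 / (8×63) = 1 − 528/504 ≈ -0.0476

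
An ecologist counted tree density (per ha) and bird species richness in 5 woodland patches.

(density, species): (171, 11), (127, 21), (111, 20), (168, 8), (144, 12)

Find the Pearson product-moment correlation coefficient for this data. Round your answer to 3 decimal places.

-0.907

n = 5, Σx = 721, Σy = 72, Σx² = 106651, Σy² = 1170, Σxy = 9840
nΣxy − ΣxΣy = 49200 − 51912 = -2712
nΣx² − (Σx)² = 533255 − 519841 = 13414; nΣy² − (Σy)² = 5850 − 5184 = 666
r = -2712 / √(13414 × 666) = -2712 / 2988.9336 ≈ -0.907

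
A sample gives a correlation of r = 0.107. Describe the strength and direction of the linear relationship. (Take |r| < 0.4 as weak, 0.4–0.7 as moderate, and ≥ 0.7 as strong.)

r = 0.107 > 0 so the relationship is positive.
|r| = 0.107, which falls in the weak range.

weak positive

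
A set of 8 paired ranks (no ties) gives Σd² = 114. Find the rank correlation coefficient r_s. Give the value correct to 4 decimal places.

-0.3571

ρ = 1 − 6Σd² / [n(n²−1)] = 1 − 6×114 / (8×63)
  = 1 − 684/504 = 1 − 1.35714 ≈ -0.3571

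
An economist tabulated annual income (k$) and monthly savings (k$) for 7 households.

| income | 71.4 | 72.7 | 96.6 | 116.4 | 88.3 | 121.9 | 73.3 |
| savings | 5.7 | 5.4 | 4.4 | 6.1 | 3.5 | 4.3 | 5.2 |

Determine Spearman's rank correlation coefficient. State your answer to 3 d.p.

-0.321

Rank income: 1, 2, 5, 6, 4, 7, 3
Rank savings: 6, 5, 3, 7, 1, 2, 4
d = rank(income) − rank(savings): -5, -3, 2, -1, 3, 5, -1; Σd² = 74
ρ = 1 − 6Σd² / [n(n²−1)] = 1 − 6×74 / (7×48) = 1 − 444/336 ≈ -0.321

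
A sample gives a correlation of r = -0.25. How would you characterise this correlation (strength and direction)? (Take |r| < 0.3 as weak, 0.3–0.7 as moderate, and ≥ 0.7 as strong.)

weak negative

r = -0.25 < 0 so the relationship is negative.
|r| = 0.25, which falls in the weak range.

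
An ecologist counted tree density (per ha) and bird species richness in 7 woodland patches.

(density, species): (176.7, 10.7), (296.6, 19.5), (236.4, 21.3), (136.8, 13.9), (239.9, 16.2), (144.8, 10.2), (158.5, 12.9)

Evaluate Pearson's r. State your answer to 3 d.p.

0.807

n = 7, Σx = 1389.7, Σy = 104.7, Σx² = 297434.95, Σy² = 1674.53, Σxy = 22019.22
nΣxy − ΣxΣy = 154134.54 − 145501.59 = 8632.95
nΣx² − (Σx)² = 2082044.65 − 1931266.09 = 150778.56; nΣy² − (Σy)² = 11721.71 − 10962.09 = 759.62
r = 8632.95 / √(150778.56 × 759.62) = 8632.95 / 10702.0750 ≈ 0.807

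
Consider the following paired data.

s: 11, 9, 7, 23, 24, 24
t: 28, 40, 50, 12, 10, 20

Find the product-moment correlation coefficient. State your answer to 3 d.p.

n = 6, Σs = 98, Σt = 160, Σs² = 1932, Σt² = 5528, Σst = 2014
nΣst − ΣsΣt = 12084 − 15680 = -3596
nΣs² − (Σs)² = 11592 − 9604 = 1988; nΣt² − (Σt)² = 33168 − 25600 = 7568
r = -3596 / √(1988 × 7568) = -3596 / 3878.8122 ≈ -0.927

-0.927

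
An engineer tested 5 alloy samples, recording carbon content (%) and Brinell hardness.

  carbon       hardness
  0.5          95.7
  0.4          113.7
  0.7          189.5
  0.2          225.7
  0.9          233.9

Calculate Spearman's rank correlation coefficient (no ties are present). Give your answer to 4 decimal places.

0.3000

Rank carbon: 3, 2, 4, 1, 5
Rank hardness: 1, 2, 3, 4, 5
d = rank(carbon) − rank(hardness): 2, 0, 1, -3, 0; Σd² = 14
ρ = 1 − 6Σd² / [n(n²−1)] = 1 − 6×14 / (5×24) = 1 − 84/120 ≈ 0.3000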